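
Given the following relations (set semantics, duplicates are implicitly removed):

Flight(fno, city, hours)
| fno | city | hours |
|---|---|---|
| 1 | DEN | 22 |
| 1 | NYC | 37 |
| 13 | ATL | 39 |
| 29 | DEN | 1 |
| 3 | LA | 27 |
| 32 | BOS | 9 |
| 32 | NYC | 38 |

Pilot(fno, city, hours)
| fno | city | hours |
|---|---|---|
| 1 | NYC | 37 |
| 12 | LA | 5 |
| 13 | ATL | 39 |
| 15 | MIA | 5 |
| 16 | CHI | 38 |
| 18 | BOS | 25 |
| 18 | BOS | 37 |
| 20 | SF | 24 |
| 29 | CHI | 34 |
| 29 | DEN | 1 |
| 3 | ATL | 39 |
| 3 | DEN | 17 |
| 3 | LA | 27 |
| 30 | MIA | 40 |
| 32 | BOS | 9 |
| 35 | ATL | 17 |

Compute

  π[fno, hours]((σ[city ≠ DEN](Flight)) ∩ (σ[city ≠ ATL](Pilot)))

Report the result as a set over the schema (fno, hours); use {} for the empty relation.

Apply σ_{city ≠ DEN}; surviving tuples: {(1, NYC, 37), (13, ATL, 39), (3, LA, 27), (32, BOS, 9), (32, NYC, 38)}
Apply σ_{city ≠ ATL}; surviving tuples: {(1, NYC, 37), (12, LA, 5), (15, MIA, 5), (16, CHI, 38), (18, BOS, 25), (18, BOS, 37), (20, SF, 24), (29, CHI, 34), (29, DEN, 1), (3, DEN, 17), (3, LA, 27), (30, MIA, 40), (32, BOS, 9)}
Set intersection of the two operands is {(1, NYC, 37), (3, LA, 27), (32, BOS, 9)}.
Keep only column(s) fno, hours: {(1, 37), (3, 27), (32, 9)}

{(1, 37), (3, 27), (32, 9)}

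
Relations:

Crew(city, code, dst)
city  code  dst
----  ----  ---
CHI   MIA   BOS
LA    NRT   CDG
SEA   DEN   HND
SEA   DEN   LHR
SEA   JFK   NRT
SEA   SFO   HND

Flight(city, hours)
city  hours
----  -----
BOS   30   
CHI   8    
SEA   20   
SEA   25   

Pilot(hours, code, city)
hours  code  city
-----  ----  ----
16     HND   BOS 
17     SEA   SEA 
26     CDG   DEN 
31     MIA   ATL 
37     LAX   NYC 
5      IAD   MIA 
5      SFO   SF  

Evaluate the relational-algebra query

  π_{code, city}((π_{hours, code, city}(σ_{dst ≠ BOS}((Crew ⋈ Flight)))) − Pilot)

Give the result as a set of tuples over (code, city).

Joining Crew and Flight on city yields {(CHI, MIA, BOS, 8), (SEA, DEN, HND, 20), (SEA, DEN, HND, 25), (SEA, DEN, LHR, 20), (SEA, DEN, LHR, 25), (SEA, JFK, NRT, 20), (SEA, JFK, NRT, 25), (SEA, SFO, HND, 20), (SEA, SFO, HND, 25)}.
Apply σ_{dst ≠ BOS}; surviving tuples: {(SEA, DEN, HND, 20), (SEA, DEN, HND, 25), (SEA, DEN, LHR, 20), (SEA, DEN, LHR, 25), (SEA, JFK, NRT, 20), (SEA, JFK, NRT, 25), (SEA, SFO, HND, 20), (SEA, SFO, HND, 25)}
Projecting to hours, code, city (2 duplicate(s) eliminated): {(20, DEN, SEA), (20, JFK, SEA), (20, SFO, SEA), (25, DEN, SEA), (25, JFK, SEA), (25, SFO, SEA)}
Set difference of the two operands is {(20, DEN, SEA), (20, JFK, SEA), (20, SFO, SEA), (25, DEN, SEA), (25, JFK, SEA), (25, SFO, SEA)}.
Projecting to code, city (3 duplicate(s) eliminated): {(DEN, SEA), (JFK, SEA), (SFO, SEA)}

{(DEN, SEA), (JFK, SEA), (SFO, SEA)}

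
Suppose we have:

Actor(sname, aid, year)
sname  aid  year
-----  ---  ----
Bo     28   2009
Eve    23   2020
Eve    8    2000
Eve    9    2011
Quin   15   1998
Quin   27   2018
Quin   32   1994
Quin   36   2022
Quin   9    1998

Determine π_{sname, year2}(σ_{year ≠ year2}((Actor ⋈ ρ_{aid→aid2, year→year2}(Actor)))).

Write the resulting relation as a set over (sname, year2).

{(Eve, 2000), (Eve, 2011), (Eve, 2020), (Quin, 1994), (Quin, 1998), (Quin, 2018), (Quin, 2022)}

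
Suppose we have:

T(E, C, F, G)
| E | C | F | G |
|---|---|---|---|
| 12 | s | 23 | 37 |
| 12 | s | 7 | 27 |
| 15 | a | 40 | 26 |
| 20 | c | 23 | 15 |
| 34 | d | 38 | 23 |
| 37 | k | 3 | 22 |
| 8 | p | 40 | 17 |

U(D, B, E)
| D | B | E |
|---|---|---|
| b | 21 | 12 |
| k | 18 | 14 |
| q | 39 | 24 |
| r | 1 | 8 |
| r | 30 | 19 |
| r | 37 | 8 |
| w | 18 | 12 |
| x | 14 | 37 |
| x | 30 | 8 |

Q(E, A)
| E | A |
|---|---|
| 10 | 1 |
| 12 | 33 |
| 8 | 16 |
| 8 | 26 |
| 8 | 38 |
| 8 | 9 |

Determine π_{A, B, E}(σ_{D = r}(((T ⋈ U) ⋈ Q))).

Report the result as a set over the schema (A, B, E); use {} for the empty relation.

Natural join on E: {(12, s, 23, 37, b, 21), (12, s, 23, 37, w, 18), (12, s, 7, 27, b, 21), (12, s, 7, 27, w, 18), (37, k, 3, 22, x, 14), (8, p, 40, 17, r, 1), (8, p, 40, 17, r, 37), (8, p, 40, 17, x, 30)}
Natural join on E: {(12, s, 23, 37, b, 21, 33), (12, s, 23, 37, w, 18, 33), (12, s, 7, 27, b, 21, 33), (12, s, 7, 27, w, 18, 33), (8, p, 40, 17, r, 1, 16), (8, p, 40, 17, r, 1, 26), (8, p, 40, 17, r, 1, 38), (8, p, 40, 17, r, 1, 9), (8, p, 40, 17, r, 37, 16), (8, p, 40, 17, r, 37, 26), (8, p, 40, 17, r, 37, 38), (8, p, 40, 17, r, 37, 9), (8, p, 40, 17, x, 30, 16), (8, p, 40, 17, x, 30, 26), (8, p, 40, 17, x, 30, 38), (8, p, 40, 17, x, 30, 9)}
Apply σ_{D = r}; surviving tuples: {(8, p, 40, 17, r, 1, 16), (8, p, 40, 17, r, 1, 26), (8, p, 40, 17, r, 1, 38), (8, p, 40, 17, r, 1, 9), (8, p, 40, 17, r, 37, 16), (8, p, 40, 17, r, 37, 26), (8, p, 40, 17, r, 37, 38), (8, p, 40, 17, r, 37, 9)}
Projecting to A, B, E: {(16, 1, 8), (16, 37, 8), (26, 1, 8), (26, 37, 8), (38, 1, 8), (38, 37, 8), (9, 1, 8), (9, 37, 8)}

{(16, 1, 8), (16, 37, 8), (26, 1, 8), (26, 37, 8), (38, 1, 8), (38, 37, 8), (9, 1, 8), (9, 37, 8)}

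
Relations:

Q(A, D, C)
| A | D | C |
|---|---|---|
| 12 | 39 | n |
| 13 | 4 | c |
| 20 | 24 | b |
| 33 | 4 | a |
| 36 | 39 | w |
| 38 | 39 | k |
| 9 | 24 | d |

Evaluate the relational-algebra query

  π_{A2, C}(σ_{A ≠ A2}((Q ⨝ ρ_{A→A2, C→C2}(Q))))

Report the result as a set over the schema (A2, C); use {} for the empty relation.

{(12, k), (12, w), (13, a), (20, d), (33, c), (36, k), (36, n), (38, n), (38, w), (9, b)}

ρ[A→A2, C→C2]: schema becomes (A2, D, C2); tuples unchanged.
Joining Q and ρ_{A→A2, C→C2}(Q) on D yields {(12, 39, n, 12, n), (12, 39, n, 36, w), (12, 39, n, 38, k), (13, 4, c, 13, c), (13, 4, c, 33, a), (20, 24, b, 20, b), (20, 24, b, 9, d), (33, 4, a, 13, c), (33, 4, a, 33, a), (36, 39, w, 12, n), (36, 39, w, 36, w), (36, 39, w, 38, k), (38, 39, k, 12, n), (38, 39, k, 36, w), (38, 39, k, 38, k), (9, 24, d, 20, b), (9, 24, d, 9, d)}.
Selection A ≠ A2: {(12, 39, n, 36, w), (12, 39, n, 38, k), (13, 4, c, 33, a), (20, 24, b, 9, d), (33, 4, a, 13, c), (36, 39, w, 12, n), (36, 39, w, 38, k), (38, 39, k, 12, n), (38, 39, k, 36, w), (9, 24, d, 20, b)}
Keep only column(s) A2, C: {(12, k), (12, w), (13, a), (20, d), (33, c), (36, k), (36, n), (38, n), (38, w), (9, b)}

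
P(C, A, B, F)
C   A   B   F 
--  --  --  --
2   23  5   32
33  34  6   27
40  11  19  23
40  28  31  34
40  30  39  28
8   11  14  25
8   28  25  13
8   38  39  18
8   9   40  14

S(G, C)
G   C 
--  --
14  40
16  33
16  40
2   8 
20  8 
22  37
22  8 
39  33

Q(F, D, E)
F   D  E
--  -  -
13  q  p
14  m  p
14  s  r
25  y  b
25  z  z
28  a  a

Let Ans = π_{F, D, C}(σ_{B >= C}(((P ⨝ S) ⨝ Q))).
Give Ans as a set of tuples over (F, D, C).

{(13, q, 8), (14, m, 8), (14, s, 8), (25, y, 8), (25, z, 8)}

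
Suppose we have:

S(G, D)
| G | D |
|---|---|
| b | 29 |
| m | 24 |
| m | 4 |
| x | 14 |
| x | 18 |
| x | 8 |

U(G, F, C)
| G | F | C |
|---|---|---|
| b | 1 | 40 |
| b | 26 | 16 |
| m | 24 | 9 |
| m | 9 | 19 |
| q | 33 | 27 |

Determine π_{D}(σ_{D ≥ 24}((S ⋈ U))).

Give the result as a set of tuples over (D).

{24, 29}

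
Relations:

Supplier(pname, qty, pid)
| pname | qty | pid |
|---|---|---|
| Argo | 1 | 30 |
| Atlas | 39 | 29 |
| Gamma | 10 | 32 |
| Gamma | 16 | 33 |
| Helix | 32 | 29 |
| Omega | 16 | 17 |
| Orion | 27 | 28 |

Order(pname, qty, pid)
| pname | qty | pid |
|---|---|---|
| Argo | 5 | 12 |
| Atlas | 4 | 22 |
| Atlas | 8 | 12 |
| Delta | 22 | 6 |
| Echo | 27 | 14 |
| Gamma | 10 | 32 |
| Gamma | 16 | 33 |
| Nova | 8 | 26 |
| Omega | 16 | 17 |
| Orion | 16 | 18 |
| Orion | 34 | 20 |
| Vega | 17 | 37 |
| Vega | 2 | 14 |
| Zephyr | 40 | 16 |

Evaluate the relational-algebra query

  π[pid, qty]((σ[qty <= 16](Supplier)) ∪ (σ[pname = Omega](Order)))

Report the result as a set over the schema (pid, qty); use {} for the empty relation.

Filtering on qty <= 16 leaves {(Argo, 1, 30), (Gamma, 10, 32), (Gamma, 16, 33), (Omega, 16, 17)}.
Filtering on pname = Omega leaves {(Omega, 16, 17)}.
Set union of the two operands is {(Argo, 1, 30), (Gamma, 10, 32), (Gamma, 16, 33), (Omega, 16, 17)}.
Projecting to pid, qty: {(17, 16), (30, 1), (32, 10), (33, 16)}

{(17, 16), (30, 1), (32, 10), (33, 16)}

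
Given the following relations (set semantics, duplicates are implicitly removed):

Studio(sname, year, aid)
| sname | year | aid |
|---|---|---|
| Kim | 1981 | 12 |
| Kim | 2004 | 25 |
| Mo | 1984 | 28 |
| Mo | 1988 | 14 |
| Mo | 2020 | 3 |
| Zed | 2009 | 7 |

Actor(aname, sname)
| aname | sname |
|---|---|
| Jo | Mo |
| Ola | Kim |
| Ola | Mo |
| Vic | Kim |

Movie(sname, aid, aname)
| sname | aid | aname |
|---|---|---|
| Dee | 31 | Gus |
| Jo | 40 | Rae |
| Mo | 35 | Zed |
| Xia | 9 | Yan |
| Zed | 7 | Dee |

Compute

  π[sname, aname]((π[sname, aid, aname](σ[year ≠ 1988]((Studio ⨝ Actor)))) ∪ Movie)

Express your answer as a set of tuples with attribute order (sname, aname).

Studio ⋈ Actor (natural join on sname): {(Kim, 1981, 12, Ola), (Kim, 1981, 12, Vic), (Kim, 2004, 25, Ola), (Kim, 2004, 25, Vic), (Mo, 1984, 28, Jo), (Mo, 1984, 28, Ola), (Mo, 1988, 14, Jo), (Mo, 1988, 14, Ola), (Mo, 2020, 3, Jo), (Mo, 2020, 3, Ola)}
Filtering on year ≠ 1988 leaves {(Kim, 1981, 12, Ola), (Kim, 1981, 12, Vic), (Kim, 2004, 25, Ola), (Kim, 2004, 25, Vic), (Mo, 1984, 28, Jo), (Mo, 1984, 28, Ola), (Mo, 2020, 3, Jo), (Mo, 2020, 3, Ola)}.
Keep only column(s) sname, aid, aname: {(Kim, 12, Ola), (Kim, 12, Vic), (Kim, 25, Ola), (Kim, 25, Vic), (Mo, 28, Jo), (Mo, 28, Ola), (Mo, 3, Jo), (Mo, 3, Ola)}
Union: {(Kim, 12, Ola), (Kim, 12, Vic), (Kim, 25, Ola), (Kim, 25, Vic), (Mo, 28, Jo), (Mo, 28, Ola), (Mo, 3, Jo), (Mo, 3, Ola)} with {(Dee, 31, Gus), (Jo, 40, Rae), (Mo, 35, Zed), (Xia, 9, Yan), (Zed, 7, Dee)} → {(Dee, 31, Gus), (Jo, 40, Rae), (Kim, 12, Ola), (Kim, 12, Vic), (Kim, 25, Ola), (Kim, 25, Vic), (Mo, 28, Jo), (Mo, 28, Ola), (Mo, 3, Jo), (Mo, 3, Ola), (Mo, 35, Zed), (Xia, 9, Yan), (Zed, 7, Dee)}
Keep only column(s) sname, aname (4 duplicate(s) eliminated): {(Dee, Gus), (Jo, Rae), (Kim, Ola), (Kim, Vic), (Mo, Jo), (Mo, Ola), (Mo, Zed), (Xia, Yan), (Zed, Dee)}

{(Dee, Gus), (Jo, Rae), (Kim, Ola), (Kim, Vic), (Mo, Jo), (Mo, Ola), (Mo, Zed), (Xia, Yan), (Zed, Dee)}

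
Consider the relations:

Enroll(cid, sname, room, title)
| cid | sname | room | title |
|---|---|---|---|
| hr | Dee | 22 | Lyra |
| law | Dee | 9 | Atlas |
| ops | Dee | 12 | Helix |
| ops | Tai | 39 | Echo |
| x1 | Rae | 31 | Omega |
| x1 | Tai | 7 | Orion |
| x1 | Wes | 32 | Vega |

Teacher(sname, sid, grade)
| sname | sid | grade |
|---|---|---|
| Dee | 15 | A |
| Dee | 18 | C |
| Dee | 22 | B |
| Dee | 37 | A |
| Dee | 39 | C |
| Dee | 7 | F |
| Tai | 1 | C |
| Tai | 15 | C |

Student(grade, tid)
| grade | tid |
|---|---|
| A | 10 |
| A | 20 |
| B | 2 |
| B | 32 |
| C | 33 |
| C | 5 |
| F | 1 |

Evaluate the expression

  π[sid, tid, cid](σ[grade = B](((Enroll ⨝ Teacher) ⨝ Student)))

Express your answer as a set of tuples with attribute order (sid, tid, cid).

{(22, 2, hr), (22, 2, law), (22, 2, ops), (22, 32, hr), (22, 32, law), (22, 32, ops)}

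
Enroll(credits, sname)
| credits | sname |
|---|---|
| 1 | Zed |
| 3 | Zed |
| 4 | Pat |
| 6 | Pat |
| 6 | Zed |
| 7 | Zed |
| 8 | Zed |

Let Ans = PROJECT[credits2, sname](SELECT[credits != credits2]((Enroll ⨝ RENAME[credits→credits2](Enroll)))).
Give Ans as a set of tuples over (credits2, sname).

ρ[credits→credits2]: schema becomes (credits2, sname); tuples unchanged.
Natural join on sname: {(1, Zed, 1), (1, Zed, 3), (1, Zed, 6), (1, Zed, 7), (1, Zed, 8), (3, Zed, 1), (3, Zed, 3), (3, Zed, 6), (3, Zed, 7), (3, Zed, 8), (4, Pat, 4), (4, Pat, 6), (6, Pat, 4), (6, Pat, 6), (6, Zed, 1), (6, Zed, 3), (6, Zed, 6), (6, Zed, 7), (6, Zed, 8), (7, Zed, 1), (7, Zed, 3), (7, Zed, 6), (7, Zed, 7), (7, Zed, 8), (8, Zed, 1), (8, Zed, 3), (8, Zed, 6), (8, Zed, 7), (8, Zed, 8)}
Selection credits != credits2: {(1, Zed, 3), (1, Zed, 6), (1, Zed, 7), (1, Zed, 8), (3, Zed, 1), (3, Zed, 6), (3, Zed, 7), (3, Zed, 8), (4, Pat, 6), (6, Pat, 4), (6, Zed, 1), (6, Zed, 3), (6, Zed, 7), (6, Zed, 8), (7, Zed, 1), (7, Zed, 3), (7, Zed, 6), (7, Zed, 8), (8, Zed, 1), (8, Zed, 3), (8, Zed, 6), (8, Zed, 7)}
π[credits2, sname]: project onto (credits2, sname) (15 duplicate(s) eliminated) → {(1, Zed), (3, Zed), (4, Pat), (6, Pat), (6, Zed), (7, Zed), (8, Zed)}

{(1, Zed), (3, Zed), (4, Pat), (6, Pat), (6, Zed), (7, Zed), (8, Zed)}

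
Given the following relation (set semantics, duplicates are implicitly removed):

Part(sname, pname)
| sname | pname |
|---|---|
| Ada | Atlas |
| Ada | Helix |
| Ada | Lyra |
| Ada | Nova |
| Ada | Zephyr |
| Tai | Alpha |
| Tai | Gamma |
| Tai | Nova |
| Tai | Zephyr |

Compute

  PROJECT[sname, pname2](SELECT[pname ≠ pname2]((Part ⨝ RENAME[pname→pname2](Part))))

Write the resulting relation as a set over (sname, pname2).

{(Ada, Atlas), (Ada, Helix), (Ada, Lyra), (Ada, Nova), (Ada, Zephyr), (Tai, Alpha), (Tai, Gamma), (Tai, Nova), (Tai, Zephyr)}

ρ[pname→pname2]: schema becomes (sname, pname2); tuples unchanged.
Natural join on sname: {(Ada, Atlas, Atlas), (Ada, Atlas, Helix), (Ada, Atlas, Lyra), (Ada, Atlas, Nova), (Ada, Atlas, Zephyr), (Ada, Helix, Atlas), (Ada, Helix, Helix), (Ada, Helix, Lyra), (Ada, Helix, Nova), (Ada, Helix, Zephyr), (Ada, Lyra, Atlas), (Ada, Lyra, Helix), (Ada, Lyra, Lyra), (Ada, Lyra, Nova), (Ada, Lyra, Zephyr), (Ada, Nova, Atlas), (Ada, Nova, Helix), (Ada, Nova, Lyra), (Ada, Nova, Nova), (Ada, Nova, Zephyr), (Ada, Zephyr, Atlas), (Ada, Zephyr, Helix), (Ada, Zephyr, Lyra), (Ada, Zephyr, Nova), (Ada, Zephyr, Zephyr), (Tai, Alpha, Alpha), (Tai, Alpha, Gamma), (Tai, Alpha, Nova), (Tai, Alpha, Zephyr), (Tai, Gamma, Alpha), (Tai, Gamma, Gamma), (Tai, Gamma, Nova), (Tai, Gamma, Zephyr), (Tai, Nova, Alpha), (Tai, Nova, Gamma), (Tai, Nova, Nova), (Tai, Nova, Zephyr), (Tai, Zephyr, Alpha), (Tai, Zephyr, Gamma), (Tai, Zephyr, Nova), (Tai, Zephyr, Zephyr)}
Apply σ_{pname ≠ pname2}; surviving tuples: {(Ada, Atlas, Helix), (Ada, Atlas, Lyra), (Ada, Atlas, Nova), (Ada, Atlas, Zephyr), (Ada, Helix, Atlas), (Ada, Helix, Lyra), (Ada, Helix, Nova), (Ada, Helix, Zephyr), (Ada, Lyra, Atlas), (Ada, Lyra, Helix), (Ada, Lyra, Nova), (Ada, Lyra, Zephyr), (Ada, Nova, Atlas), (Ada, Nova, Helix), (Ada, Nova, Lyra), (Ada, Nova, Zephyr), (Ada, Zephyr, Atlas), (Ada, Zephyr, Helix), (Ada, Zephyr, Lyra), (Ada, Zephyr, Nova), (Tai, Alpha, Gamma), (Tai, Alpha, Nova), (Tai, Alpha, Zephyr), (Tai, Gamma, Alpha), (Tai, Gamma, Nova), (Tai, Gamma, Zephyr), (Tai, Nova, Alpha), (Tai, Nova, Gamma), (Tai, Nova, Zephyr), (Tai, Zephyr, Alpha), (Tai, Zephyr, Gamma), (Tai, Zephyr, Nova)}
Projecting to sname, pname2 (23 duplicate(s) eliminated): {(Ada, Atlas), (Ada, Helix), (Ada, Lyra), (Ada, Nova), (Ada, Zephyr), (Tai, Alpha), (Tai, Gamma), (Tai, Nova), (Tai, Zephyr)}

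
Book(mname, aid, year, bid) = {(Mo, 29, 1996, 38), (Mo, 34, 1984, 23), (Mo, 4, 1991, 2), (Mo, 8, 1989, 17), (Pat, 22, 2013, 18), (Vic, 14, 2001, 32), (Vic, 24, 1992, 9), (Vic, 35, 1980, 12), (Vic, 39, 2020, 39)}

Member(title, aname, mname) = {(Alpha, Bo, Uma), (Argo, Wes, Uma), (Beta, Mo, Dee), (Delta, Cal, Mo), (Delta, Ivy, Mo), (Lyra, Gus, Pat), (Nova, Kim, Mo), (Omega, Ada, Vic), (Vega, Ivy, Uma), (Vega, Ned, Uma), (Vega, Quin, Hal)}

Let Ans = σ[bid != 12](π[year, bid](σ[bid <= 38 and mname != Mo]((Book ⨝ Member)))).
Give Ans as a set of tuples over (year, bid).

Natural join on mname: {(Mo, 29, 1996, 38, Delta, Cal), (Mo, 29, 1996, 38, Delta, Ivy), (Mo, 29, 1996, 38, Nova, Kim), (Mo, 34, 1984, 23, Delta, Cal), (Mo, 34, 1984, 23, Delta, Ivy), (Mo, 34, 1984, 23, Nova, Kim), (Mo, 4, 1991, 2, Delta, Cal), (Mo, 4, 1991, 2, Delta, Ivy), (Mo, 4, 1991, 2, Nova, Kim), (Mo, 8, 1989, 17, Delta, Cal), (Mo, 8, 1989, 17, Delta, Ivy), (Mo, 8, 1989, 17, Nova, Kim), (Pat, 22, 2013, 18, Lyra, Gus), (Vic, 14, 2001, 32, Omega, Ada), (Vic, 24, 1992, 9, Omega, Ada), (Vic, 35, 1980, 12, Omega, Ada), (Vic, 39, 2020, 39, Omega, Ada)}
Selection bid <= 38 and mname != Mo: {(Pat, 22, 2013, 18, Lyra, Gus), (Vic, 14, 2001, 32, Omega, Ada), (Vic, 24, 1992, 9, Omega, Ada), (Vic, 35, 1980, 12, Omega, Ada)}
Keep only column(s) year, bid: {(1980, 12), (1992, 9), (2001, 32), (2013, 18)}
Selection bid != 12: {(1992, 9), (2001, 32), (2013, 18)}

{(1992, 9), (2001, 32), (2013, 18)}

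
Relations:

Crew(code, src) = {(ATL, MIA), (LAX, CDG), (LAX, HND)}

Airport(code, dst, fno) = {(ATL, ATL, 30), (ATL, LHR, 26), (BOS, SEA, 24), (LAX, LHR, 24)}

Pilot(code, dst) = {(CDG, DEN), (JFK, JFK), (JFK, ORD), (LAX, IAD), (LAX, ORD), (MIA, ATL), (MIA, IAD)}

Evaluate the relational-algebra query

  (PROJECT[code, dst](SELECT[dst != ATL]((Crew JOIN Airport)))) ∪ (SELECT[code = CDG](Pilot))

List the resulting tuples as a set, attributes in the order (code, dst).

{(ATL, LHR), (CDG, DEN), (LAX, LHR)}

Natural join on code: {(ATL, MIA, ATL, 30), (ATL, MIA, LHR, 26), (LAX, CDG, LHR, 24), (LAX, HND, LHR, 24)}
Selection dst != ATL: {(ATL, MIA, LHR, 26), (LAX, CDG, LHR, 24), (LAX, HND, LHR, 24)}
π[code, dst]: project onto (code, dst) (1 duplicate(s) eliminated) → {(ATL, LHR), (LAX, LHR)}
Selection code = CDG: {(CDG, DEN)}
Taking the union: {(ATL, LHR), (CDG, DEN), (LAX, LHR)}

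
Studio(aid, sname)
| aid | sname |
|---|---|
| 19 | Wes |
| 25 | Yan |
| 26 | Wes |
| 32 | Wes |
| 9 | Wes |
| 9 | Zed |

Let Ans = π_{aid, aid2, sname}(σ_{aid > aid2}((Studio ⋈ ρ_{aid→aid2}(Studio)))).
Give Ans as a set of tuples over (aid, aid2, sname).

{(19, 9, Wes), (26, 19, Wes), (26, 9, Wes), (32, 19, Wes), (32, 26, Wes), (32, 9, Wes)}

ρ[aid→aid2]: schema becomes (aid2, sname); tuples unchanged.
Joining Studio and ρ_{aid→aid2}(Studio) on sname yields {(19, Wes, 19), (19, Wes, 26), (19, Wes, 32), (19, Wes, 9), (25, Yan, 25), (26, Wes, 19), (26, Wes, 26), (26, Wes, 32), (26, Wes, 9), (32, Wes, 19), (32, Wes, 26), (32, Wes, 32), (32, Wes, 9), (9, Wes, 19), (9, Wes, 26), (9, Wes, 32), (9, Wes, 9), (9, Zed, 9)}.
Apply σ_{aid > aid2}; surviving tuples: {(19, Wes, 9), (26, Wes, 19), (26, Wes, 9), (32, Wes, 19), (32, Wes, 26), (32, Wes, 9)}
Keep only column(s) aid, aid2, sname: {(19, 9, Wes), (26, 19, Wes), (26, 9, Wes), (32, 19, Wes), (32, 26, Wes), (32, 9, Wes)}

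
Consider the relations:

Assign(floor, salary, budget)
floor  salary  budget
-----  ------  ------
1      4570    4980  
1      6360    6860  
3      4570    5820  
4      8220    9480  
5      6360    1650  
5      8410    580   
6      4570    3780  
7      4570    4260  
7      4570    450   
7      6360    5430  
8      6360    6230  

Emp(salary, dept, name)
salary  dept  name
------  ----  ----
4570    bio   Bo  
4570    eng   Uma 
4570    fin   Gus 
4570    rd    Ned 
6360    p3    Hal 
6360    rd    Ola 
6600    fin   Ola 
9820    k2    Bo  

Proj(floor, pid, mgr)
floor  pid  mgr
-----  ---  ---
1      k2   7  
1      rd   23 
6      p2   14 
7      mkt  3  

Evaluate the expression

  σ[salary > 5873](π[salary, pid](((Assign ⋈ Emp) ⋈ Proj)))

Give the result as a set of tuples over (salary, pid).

Assign ⋈ Emp (natural join on salary): {(1, 4570, 4980, bio, Bo), (1, 4570, 4980, eng, Uma), (1, 4570, 4980, fin, Gus), (1, 4570, 4980, rd, Ned), (1, 6360, 6860, p3, Hal), (1, 6360, 6860, rd, Ola), (3, 4570, 5820, bio, Bo), (3, 4570, 5820, eng, Uma), (3, 4570, 5820, fin, Gus), (3, 4570, 5820, rd, Ned), (5, 6360, 1650, p3, Hal), (5, 6360, 1650, rd, Ola), (6, 4570, 3780, bio, Bo), (6, 4570, 3780, eng, Uma), (6, 4570, 3780, fin, Gus), (6, 4570, 3780, rd, Ned), (7, 4570, 4260, bio, Bo), (7, 4570, 4260, eng, Uma), (7, 4570, 4260, fin, Gus), (7, 4570, 4260, rd, Ned), (7, 4570, 450, bio, Bo), (7, 4570, 450, eng, Uma), (7, 4570, 450, fin, Gus), (7, 4570, 450, rd, Ned), (7, 6360, 5430, p3, Hal), (7, 6360, 5430, rd, Ola), (8, 6360, 6230, p3, Hal), (8, 6360, 6230, rd, Ola)}
(Assign ⋈ Emp) ⋈ Proj (natural join on floor): {(1, 4570, 4980, bio, Bo, k2, 7), (1, 4570, 4980, bio, Bo, rd, 23), (1, 4570, 4980, eng, Uma, k2, 7), (1, 4570, 4980, eng, Uma, rd, 23), (1, 4570, 4980, fin, Gus, k2, 7), (1, 4570, 4980, fin, Gus, rd, 23), (1, 4570, 4980, rd, Ned, k2, 7), (1, 4570, 4980, rd, Ned, rd, 23), (1, 6360, 6860, p3, Hal, k2, 7), (1, 6360, 6860, p3, Hal, rd, 23), (1, 6360, 6860, rd, Ola, k2, 7), (1, 6360, 6860, rd, Ola, rd, 23), (6, 4570, 3780, bio, Bo, p2, 14), (6, 4570, 3780, eng, Uma, p2, 14), (6, 4570, 3780, fin, Gus, p2, 14), (6, 4570, 3780, rd, Ned, p2, 14), (7, 4570, 4260, bio, Bo, mkt, 3), (7, 4570, 4260, eng, Uma, mkt, 3), (7, 4570, 4260, fin, Gus, mkt, 3), (7, 4570, 4260, rd, Ned, mkt, 3), (7, 4570, 450, bio, Bo, mkt, 3), (7, 4570, 450, eng, Uma, mkt, 3), (7, 4570, 450, fin, Gus, mkt, 3), (7, 4570, 450, rd, Ned, mkt, 3), (7, 6360, 5430, p3, Hal, mkt, 3), (7, 6360, 5430, rd, Ola, mkt, 3)}
Keep only column(s) salary, pid (19 duplicate(s) eliminated): {(4570, k2), (4570, mkt), (4570, p2), (4570, rd), (6360, k2), (6360, mkt), (6360, rd)}
Apply σ_{salary > 5873}; surviving tuples: {(6360, k2), (6360, mkt), (6360, rd)}

{(6360, k2), (6360, mkt), (6360, rd)}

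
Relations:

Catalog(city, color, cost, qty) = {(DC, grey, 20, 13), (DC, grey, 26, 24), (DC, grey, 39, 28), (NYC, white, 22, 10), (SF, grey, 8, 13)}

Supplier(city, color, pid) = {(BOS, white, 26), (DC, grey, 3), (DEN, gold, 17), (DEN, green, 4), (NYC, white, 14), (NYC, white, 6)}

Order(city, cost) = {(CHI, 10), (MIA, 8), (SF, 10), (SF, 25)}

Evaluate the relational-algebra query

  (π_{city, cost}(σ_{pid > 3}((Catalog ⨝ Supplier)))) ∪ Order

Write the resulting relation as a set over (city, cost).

Joining Catalog and Supplier on city, color yields {(DC, grey, 20, 13, 3), (DC, grey, 26, 24, 3), (DC, grey, 39, 28, 3), (NYC, white, 22, 10, 14), (NYC, white, 22, 10, 6)}.
σ[pid > 3]: keep tuples satisfying pid > 3 → {(NYC, white, 22, 10, 14), (NYC, white, 22, 10, 6)}
Projecting to city, cost (1 duplicate(s) eliminated): {(NYC, 22)}
Taking the union: {(CHI, 10), (MIA, 8), (NYC, 22), (SF, 10), (SF, 25)}

{(CHI, 10), (MIA, 8), (NYC, 22), (SF, 10), (SF, 25)}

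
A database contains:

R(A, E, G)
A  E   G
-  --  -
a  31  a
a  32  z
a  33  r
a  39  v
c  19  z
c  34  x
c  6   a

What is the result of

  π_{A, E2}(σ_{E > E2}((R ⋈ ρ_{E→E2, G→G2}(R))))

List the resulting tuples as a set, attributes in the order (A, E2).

{(a, 31), (a, 32), (a, 33), (c, 19), (c, 6)}

ρ[E→E2, G→G2]: schema becomes (A, E2, G2); tuples unchanged.
R ⋈ ρ_{E→E2, G→G2}(R) (natural join on A): {(a, 31, a, 31, a), (a, 31, a, 32, z), (a, 31, a, 33, r), (a, 31, a, 39, v), (a, 32, z, 31, a), (a, 32, z, 32, z), (a, 32, z, 33, r), (a, 32, z, 39, v), (a, 33, r, 31, a), (a, 33, r, 32, z), (a, 33, r, 33, r), (a, 33, r, 39, v), (a, 39, v, 31, a), (a, 39, v, 32, z), (a, 39, v, 33, r), (a, 39, v, 39, v), (c, 19, z, 19, z), (c, 19, z, 34, x), (c, 19, z, 6, a), (c, 34, x, 19, z), (c, 34, x, 34, x), (c, 34, x, 6, a), (c, 6, a, 19, z), (c, 6, a, 34, x), (c, 6, a, 6, a)}
Selection E > E2: {(a, 32, z, 31, a), (a, 33, r, 31, a), (a, 33, r, 32, z), (a, 39, v, 31, a), (a, 39, v, 32, z), (a, 39, v, 33, r), (c, 19, z, 6, a), (c, 34, x, 19, z), (c, 34, x, 6, a)}
Keep only column(s) A, E2 (4 duplicate(s) eliminated): {(a, 31), (a, 32), (a, 33), (c, 19), (c, 6)}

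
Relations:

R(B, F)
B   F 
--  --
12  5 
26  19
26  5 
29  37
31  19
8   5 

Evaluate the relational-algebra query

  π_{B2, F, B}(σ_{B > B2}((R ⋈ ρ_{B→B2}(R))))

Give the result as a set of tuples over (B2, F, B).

{(12, 5, 26), (26, 19, 31), (8, 5, 12), (8, 5, 26)}

ρ[B→B2]: schema becomes (B2, F); tuples unchanged.
Natural join on F: {(12, 5, 12), (12, 5, 26), (12, 5, 8), (26, 19, 26), (26, 19, 31), (26, 5, 12), (26, 5, 26), (26, 5, 8), (29, 37, 29), (31, 19, 26), (31, 19, 31), (8, 5, 12), (8, 5, 26), (8, 5, 8)}
σ[B > B2]: keep tuples satisfying B > B2 → {(12, 5, 8), (26, 5, 12), (26, 5, 8), (31, 19, 26)}
π[B2, F, B]: project onto (B2, F, B) → {(12, 5, 26), (26, 19, 31), (8, 5, 12), (8, 5, 26)}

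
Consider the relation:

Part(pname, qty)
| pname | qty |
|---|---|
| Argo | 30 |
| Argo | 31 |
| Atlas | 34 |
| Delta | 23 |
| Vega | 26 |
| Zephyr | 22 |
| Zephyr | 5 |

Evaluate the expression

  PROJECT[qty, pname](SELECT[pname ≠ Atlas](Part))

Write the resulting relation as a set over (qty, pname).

Selection pname ≠ Atlas: {(Argo, 30), (Argo, 31), (Delta, 23), (Vega, 26), (Zephyr, 22), (Zephyr, 5)}
Projecting to qty, pname: {(22, Zephyr), (23, Delta), (26, Vega), (30, Argo), (31, Argo), (5, Zephyr)}

{(22, Zephyr), (23, Delta), (26, Vega), (30, Argo), (31, Argo), (5, Zephyr)}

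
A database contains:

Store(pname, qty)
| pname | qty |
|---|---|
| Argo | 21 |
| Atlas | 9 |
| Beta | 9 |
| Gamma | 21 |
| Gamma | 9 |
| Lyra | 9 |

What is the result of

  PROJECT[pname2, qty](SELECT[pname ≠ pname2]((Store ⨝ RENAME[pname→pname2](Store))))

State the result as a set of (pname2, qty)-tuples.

{(Argo, 21), (Atlas, 9), (Beta, 9), (Gamma, 21), (Gamma, 9), (Lyra, 9)}

ρ[pname→pname2]: schema becomes (pname2, qty); tuples unchanged.
Natural join on qty: {(Argo, 21, Argo), (Argo, 21, Gamma), (Atlas, 9, Atlas), (Atlas, 9, Beta), (Atlas, 9, Gamma), (Atlas, 9, Lyra), (Beta, 9, Atlas), (Beta, 9, Beta), (Beta, 9, Gamma), (Beta, 9, Lyra), (Gamma, 21, Argo), (Gamma, 21, Gamma), (Gamma, 9, Atlas), (Gamma, 9, Beta), (Gamma, 9, Gamma), (Gamma, 9, Lyra), (Lyra, 9, Atlas), (Lyra, 9, Beta), (Lyra, 9, Gamma), (Lyra, 9, Lyra)}
Apply σ_{pname ≠ pname2}; surviving tuples: {(Argo, 21, Gamma), (Atlas, 9, Beta), (Atlas, 9, Gamma), (Atlas, 9, Lyra), (Beta, 9, Atlas), (Beta, 9, Gamma), (Beta, 9, Lyra), (Gamma, 21, Argo), (Gamma, 9, Atlas), (Gamma, 9, Beta), (Gamma, 9, Lyra), (Lyra, 9, Atlas), (Lyra, 9, Beta), (Lyra, 9, Gamma)}
π[pname2, qty]: project onto (pname2, qty) (8 duplicate(s) eliminated) → {(Argo, 21), (Atlas, 9), (Beta, 9), (Gamma, 21), (Gamma, 9), (Lyra, 9)}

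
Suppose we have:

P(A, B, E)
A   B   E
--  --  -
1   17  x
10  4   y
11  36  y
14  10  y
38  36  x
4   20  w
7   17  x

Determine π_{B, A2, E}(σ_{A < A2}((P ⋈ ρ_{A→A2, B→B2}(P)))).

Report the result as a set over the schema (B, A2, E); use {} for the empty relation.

{(17, 38, x), (17, 7, x), (36, 14, y), (4, 11, y), (4, 14, y)}

ρ[A→A2, B→B2]: schema becomes (A2, B2, E); tuples unchanged.
P ⋈ ρ_{A→A2, B→B2}(P) (natural join on E): {(1, 17, x, 1, 17), (1, 17, x, 38, 36), (1, 17, x, 7, 17), (10, 4, y, 10, 4), (10, 4, y, 11, 36), (10, 4, y, 14, 10), (11, 36, y, 10, 4), (11, 36, y, 11, 36), (11, 36, y, 14, 10), (14, 10, y, 10, 4), (14, 10, y, 11, 36), (14, 10, y, 14, 10), (38, 36, x, 1, 17), (38, 36, x, 38, 36), (38, 36, x, 7, 17), (4, 20, w, 4, 20), (7, 17, x, 1, 17), (7, 17, x, 38, 36), (7, 17, x, 7, 17)}
Apply σ_{A < A2}; surviving tuples: {(1, 17, x, 38, 36), (1, 17, x, 7, 17), (10, 4, y, 11, 36), (10, 4, y, 14, 10), (11, 36, y, 14, 10), (7, 17, x, 38, 36)}
π_{B, A2, E} gives {(17, 38, x), (17, 7, x), (36, 14, y), (4, 11, y), (4, 14, y)} (1 duplicate(s) eliminated).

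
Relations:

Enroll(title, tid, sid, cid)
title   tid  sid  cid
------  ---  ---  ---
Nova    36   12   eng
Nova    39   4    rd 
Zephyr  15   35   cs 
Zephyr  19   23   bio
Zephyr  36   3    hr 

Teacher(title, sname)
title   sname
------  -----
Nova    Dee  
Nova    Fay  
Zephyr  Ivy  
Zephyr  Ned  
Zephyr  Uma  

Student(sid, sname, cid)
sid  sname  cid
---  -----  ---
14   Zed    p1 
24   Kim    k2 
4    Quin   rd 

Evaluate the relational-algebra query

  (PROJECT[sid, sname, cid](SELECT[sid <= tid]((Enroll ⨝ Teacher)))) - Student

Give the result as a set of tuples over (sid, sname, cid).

{(12, Dee, eng), (12, Fay, eng), (3, Ivy, hr), (3, Ned, hr), (3, Uma, hr), (4, Dee, rd), (4, Fay, rd)}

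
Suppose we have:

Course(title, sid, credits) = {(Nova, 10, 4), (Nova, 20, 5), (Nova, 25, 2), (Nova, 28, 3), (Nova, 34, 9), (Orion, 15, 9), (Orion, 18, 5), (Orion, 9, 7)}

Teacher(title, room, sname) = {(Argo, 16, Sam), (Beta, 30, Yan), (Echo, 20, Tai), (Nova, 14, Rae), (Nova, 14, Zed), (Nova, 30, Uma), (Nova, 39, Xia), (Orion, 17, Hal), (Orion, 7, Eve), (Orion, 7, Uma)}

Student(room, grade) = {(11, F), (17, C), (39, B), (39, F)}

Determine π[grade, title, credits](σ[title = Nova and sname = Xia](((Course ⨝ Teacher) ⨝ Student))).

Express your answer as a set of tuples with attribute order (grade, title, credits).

{(B, Nova, 2), (B, Nova, 3), (B, Nova, 4), (B, Nova, 5), (B, Nova, 9), (F, Nova, 2), (F, Nova, 3), (F, Nova, 4), (F, Nova, 5), (F, Nova, 9)}

Natural join on title: {(Nova, 10, 4, 14, Rae), (Nova, 10, 4, 14, Zed), (Nova, 10, 4, 30, Uma), (Nova, 10, 4, 39, Xia), (Nova, 20, 5, 14, Rae), (Nova, 20, 5, 14, Zed), (Nova, 20, 5, 30, Uma), (Nova, 20, 5, 39, Xia), (Nova, 25, 2, 14, Rae), (Nova, 25, 2, 14, Zed), (Nova, 25, 2, 30, Uma), (Nova, 25, 2, 39, Xia), (Nova, 28, 3, 14, Rae), (Nova, 28, 3, 14, Zed), (Nova, 28, 3, 30, Uma), (Nova, 28, 3, 39, Xia), (Nova, 34, 9, 14, Rae), (Nova, 34, 9, 14, Zed), (Nova, 34, 9, 30, Uma), (Nova, 34, 9, 39, Xia), (Orion, 15, 9, 17, Hal), (Orion, 15, 9, 7, Eve), (Orion, 15, 9, 7, Uma), (Orion, 18, 5, 17, Hal), (Orion, 18, 5, 7, Eve), (Orion, 18, 5, 7, Uma), (Orion, 9, 7, 17, Hal), (Orion, 9, 7, 7, Eve), (Orion, 9, 7, 7, Uma)}
Natural join on room: {(Nova, 10, 4, 39, Xia, B), (Nova, 10, 4, 39, Xia, F), (Nova, 20, 5, 39, Xia, B), (Nova, 20, 5, 39, Xia, F), (Nova, 25, 2, 39, Xia, B), (Nova, 25, 2, 39, Xia, F), (Nova, 28, 3, 39, Xia, B), (Nova, 28, 3, 39, Xia, F), (Nova, 34, 9, 39, Xia, B), (Nova, 34, 9, 39, Xia, F), (Orion, 15, 9, 17, Hal, C), (Orion, 18, 5, 17, Hal, C), (Orion, 9, 7, 17, Hal, C)}
Filtering on title = Nova and sname = Xia leaves {(Nova, 10, 4, 39, Xia, B), (Nova, 10, 4, 39, Xia, F), (Nova, 20, 5, 39, Xia, B), (Nova, 20, 5, 39, Xia, F), (Nova, 25, 2, 39, Xia, B), (Nova, 25, 2, 39, Xia, F), (Nova, 28, 3, 39, Xia, B), (Nova, 28, 3, 39, Xia, F), (Nova, 34, 9, 39, Xia, B), (Nova, 34, 9, 39, Xia, F)}.
π[grade, title, credits]: project onto (grade, title, credits) → {(B, Nova, 2), (B, Nova, 3), (B, Nova, 4), (B, Nova, 5), (B, Nova, 9), (F, Nova, 2), (F, Nova, 3), (F, Nova, 4), (F, Nova, 5), (F, Nova, 9)}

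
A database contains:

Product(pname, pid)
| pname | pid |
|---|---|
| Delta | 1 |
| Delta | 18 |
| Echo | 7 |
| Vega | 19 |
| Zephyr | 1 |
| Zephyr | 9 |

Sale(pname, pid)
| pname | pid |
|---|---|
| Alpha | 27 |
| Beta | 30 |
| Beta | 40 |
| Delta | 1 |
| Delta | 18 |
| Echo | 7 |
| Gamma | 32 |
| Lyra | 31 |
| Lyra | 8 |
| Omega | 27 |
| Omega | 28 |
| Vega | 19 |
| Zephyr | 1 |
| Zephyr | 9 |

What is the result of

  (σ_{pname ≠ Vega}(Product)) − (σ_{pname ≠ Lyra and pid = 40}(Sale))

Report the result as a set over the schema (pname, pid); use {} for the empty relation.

Selection pname ≠ Vega: {(Delta, 1), (Delta, 18), (Echo, 7), (Zephyr, 1), (Zephyr, 9)}
Selection pname ≠ Lyra and pid = 40: {(Beta, 40)}
Difference: {(Delta, 1), (Delta, 18), (Echo, 7), (Zephyr, 1), (Zephyr, 9)} with {(Beta, 40)} → {(Delta, 1), (Delta, 18), (Echo, 7), (Zephyr, 1), (Zephyr, 9)}

{(Delta, 1), (Delta, 18), (Echo, 7), (Zephyr, 1), (Zephyr, 9)}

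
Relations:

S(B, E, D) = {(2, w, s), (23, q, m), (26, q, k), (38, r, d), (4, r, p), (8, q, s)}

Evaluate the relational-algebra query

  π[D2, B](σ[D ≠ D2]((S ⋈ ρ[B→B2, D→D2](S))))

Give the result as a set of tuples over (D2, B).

{(d, 4), (k, 23), (k, 8), (m, 26), (m, 8), (p, 38), (s, 23), (s, 26)}

ρ[B→B2, D→D2]: schema becomes (B2, E, D2); tuples unchanged.
Natural join on E: {(2, w, s, 2, s), (23, q, m, 23, m), (23, q, m, 26, k), (23, q, m, 8, s), (26, q, k, 23, m), (26, q, k, 26, k), (26, q, k, 8, s), (38, r, d, 38, d), (38, r, d, 4, p), (4, r, p, 38, d), (4, r, p, 4, p), (8, q, s, 23, m), (8, q, s, 26, k), (8, q, s, 8, s)}
Apply σ_{D ≠ D2}; surviving tuples: {(23, q, m, 26, k), (23, q, m, 8, s), (26, q, k, 23, m), (26, q, k, 8, s), (38, r, d, 4, p), (4, r, p, 38, d), (8, q, s, 23, m), (8, q, s, 26, k)}
π[D2, B]: project onto (D2, B) → {(d, 4), (k, 23), (k, 8), (m, 26), (m, 8), (p, 38), (s, 23), (s, 26)}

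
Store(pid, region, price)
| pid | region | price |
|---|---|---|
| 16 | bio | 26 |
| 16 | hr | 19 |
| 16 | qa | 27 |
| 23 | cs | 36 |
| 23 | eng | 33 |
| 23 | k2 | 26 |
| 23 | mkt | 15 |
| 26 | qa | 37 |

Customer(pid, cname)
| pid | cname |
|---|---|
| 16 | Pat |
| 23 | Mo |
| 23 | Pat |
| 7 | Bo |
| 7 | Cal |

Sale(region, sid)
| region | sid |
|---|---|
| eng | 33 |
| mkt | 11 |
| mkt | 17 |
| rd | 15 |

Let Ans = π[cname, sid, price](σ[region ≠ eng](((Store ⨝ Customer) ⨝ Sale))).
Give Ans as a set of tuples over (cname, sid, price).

Joining Store and Customer on pid yields {(16, bio, 26, Pat), (16, hr, 19, Pat), (16, qa, 27, Pat), (23, cs, 36, Mo), (23, cs, 36, Pat), (23, eng, 33, Mo), (23, eng, 33, Pat), (23, k2, 26, Mo), (23, k2, 26, Pat), (23, mkt, 15, Mo), (23, mkt, 15, Pat)}.
Joining (Store ⨝ Customer) and Sale on region yields {(23, eng, 33, Mo, 33), (23, eng, 33, Pat, 33), (23, mkt, 15, Mo, 11), (23, mkt, 15, Mo, 17), (23, mkt, 15, Pat, 11), (23, mkt, 15, Pat, 17)}.
σ[region ≠ eng]: keep tuples satisfying region ≠ eng → {(23, mkt, 15, Mo, 11), (23, mkt, 15, Mo, 17), (23, mkt, 15, Pat, 11), (23, mkt, 15, Pat, 17)}
π[cname, sid, price]: project onto (cname, sid, price) → {(Mo, 11, 15), (Mo, 17, 15), (Pat, 11, 15), (Pat, 17, 15)}

{(Mo, 11, 15), (Mo, 17, 15), (Pat, 11, 15), (Pat, 17, 15)}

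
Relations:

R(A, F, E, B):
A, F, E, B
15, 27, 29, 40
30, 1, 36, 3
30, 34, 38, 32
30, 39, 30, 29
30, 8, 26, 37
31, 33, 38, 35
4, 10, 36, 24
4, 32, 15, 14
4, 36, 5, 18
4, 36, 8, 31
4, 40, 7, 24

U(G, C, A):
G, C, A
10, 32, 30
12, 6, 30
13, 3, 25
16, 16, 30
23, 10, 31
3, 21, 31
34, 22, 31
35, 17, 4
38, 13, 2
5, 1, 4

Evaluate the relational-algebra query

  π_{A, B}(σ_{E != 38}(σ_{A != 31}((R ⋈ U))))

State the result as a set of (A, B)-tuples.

R ⋈ U (natural join on A): {(30, 1, 36, 3, 10, 32), (30, 1, 36, 3, 12, 6), (30, 1, 36, 3, 16, 16), (30, 34, 38, 32, 10, 32), (30, 34, 38, 32, 12, 6), (30, 34, 38, 32, 16, 16), (30, 39, 30, 29, 10, 32), (30, 39, 30, 29, 12, 6), (30, 39, 30, 29, 16, 16), (30, 8, 26, 37, 10, 32), (30, 8, 26, 37, 12, 6), (30, 8, 26, 37, 16, 16), (31, 33, 38, 35, 23, 10), (31, 33, 38, 35, 3, 21), (31, 33, 38, 35, 34, 22), (4, 10, 36, 24, 35, 17), (4, 10, 36, 24, 5, 1), (4, 32, 15, 14, 35, 17), (4, 32, 15, 14, 5, 1), (4, 36, 5, 18, 35, 17), (4, 36, 5, 18, 5, 1), (4, 36, 8, 31, 35, 17), (4, 36, 8, 31, 5, 1), (4, 40, 7, 24, 35, 17), (4, 40, 7, 24, 5, 1)}
Filtering on A != 31 leaves {(30, 1, 36, 3, 10, 32), (30, 1, 36, 3, 12, 6), (30, 1, 36, 3, 16, 16), (30, 34, 38, 32, 10, 32), (30, 34, 38, 32, 12, 6), (30, 34, 38, 32, 16, 16), (30, 39, 30, 29, 10, 32), (30, 39, 30, 29, 12, 6), (30, 39, 30, 29, 16, 16), (30, 8, 26, 37, 10, 32), (30, 8, 26, 37, 12, 6), (30, 8, 26, 37, 16, 16), (4, 10, 36, 24, 35, 17), (4, 10, 36, 24, 5, 1), (4, 32, 15, 14, 35, 17), (4, 32, 15, 14, 5, 1), (4, 36, 5, 18, 35, 17), (4, 36, 5, 18, 5, 1), (4, 36, 8, 31, 35, 17), (4, 36, 8, 31, 5, 1), (4, 40, 7, 24, 35, 17), (4, 40, 7, 24, 5, 1)}.
Filtering on E != 38 leaves {(30, 1, 36, 3, 10, 32), (30, 1, 36, 3, 12, 6), (30, 1, 36, 3, 16, 16), (30, 39, 30, 29, 10, 32), (30, 39, 30, 29, 12, 6), (30, 39, 30, 29, 16, 16), (30, 8, 26, 37, 10, 32), (30, 8, 26, 37, 12, 6), (30, 8, 26, 37, 16, 16), (4, 10, 36, 24, 35, 17), (4, 10, 36, 24, 5, 1), (4, 32, 15, 14, 35, 17), (4, 32, 15, 14, 5, 1), (4, 36, 5, 18, 35, 17), (4, 36, 5, 18, 5, 1), (4, 36, 8, 31, 35, 17), (4, 36, 8, 31, 5, 1), (4, 40, 7, 24, 35, 17), (4, 40, 7, 24, 5, 1)}.
π_{A, B} gives {(30, 29), (30, 3), (30, 37), (4, 14), (4, 18), (4, 24), (4, 31)} (12 duplicate(s) eliminated).

{(30, 29), (30, 3), (30, 37), (4, 14), (4, 18), (4, 24), (4, 31)}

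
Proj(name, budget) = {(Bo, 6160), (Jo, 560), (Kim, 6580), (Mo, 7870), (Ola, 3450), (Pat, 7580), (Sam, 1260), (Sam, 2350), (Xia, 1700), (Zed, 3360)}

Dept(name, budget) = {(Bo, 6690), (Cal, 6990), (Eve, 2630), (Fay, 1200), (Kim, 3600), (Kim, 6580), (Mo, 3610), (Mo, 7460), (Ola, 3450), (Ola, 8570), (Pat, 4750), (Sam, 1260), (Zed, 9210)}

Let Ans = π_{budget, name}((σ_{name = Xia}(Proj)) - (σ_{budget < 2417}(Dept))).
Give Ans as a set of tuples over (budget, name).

Selection name = Xia: {(Xia, 1700)}
Selection budget < 2417: {(Fay, 1200), (Sam, 1260)}
Taking the difference: {(Xia, 1700)}
Keep only column(s) budget, name: {(1700, Xia)}

{(1700, Xia)}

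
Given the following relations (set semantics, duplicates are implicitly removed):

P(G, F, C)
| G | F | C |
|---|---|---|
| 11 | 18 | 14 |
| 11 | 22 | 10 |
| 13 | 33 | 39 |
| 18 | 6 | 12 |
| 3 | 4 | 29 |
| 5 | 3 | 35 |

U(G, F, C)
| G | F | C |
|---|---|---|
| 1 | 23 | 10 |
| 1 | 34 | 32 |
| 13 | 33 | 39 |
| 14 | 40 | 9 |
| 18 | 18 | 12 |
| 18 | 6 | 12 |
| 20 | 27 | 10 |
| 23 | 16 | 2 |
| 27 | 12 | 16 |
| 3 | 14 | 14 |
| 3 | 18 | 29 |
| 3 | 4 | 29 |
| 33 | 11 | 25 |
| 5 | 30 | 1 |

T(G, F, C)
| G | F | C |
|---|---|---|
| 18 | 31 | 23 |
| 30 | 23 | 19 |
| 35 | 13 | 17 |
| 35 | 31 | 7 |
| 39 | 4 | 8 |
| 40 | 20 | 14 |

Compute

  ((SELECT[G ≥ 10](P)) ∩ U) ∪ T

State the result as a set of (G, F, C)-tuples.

Apply σ_{G ≥ 10}; surviving tuples: {(11, 18, 14), (11, 22, 10), (13, 33, 39), (18, 6, 12)}
Taking the intersection: {(13, 33, 39), (18, 6, 12)}
Taking the union: {(13, 33, 39), (18, 31, 23), (18, 6, 12), (30, 23, 19), (35, 13, 17), (35, 31, 7), (39, 4, 8), (40, 20, 14)}

{(13, 33, 39), (18, 31, 23), (18, 6, 12), (30, 23, 19), (35, 13, 17), (35, 31, 7), (39, 4, 8), (40, 20, 14)}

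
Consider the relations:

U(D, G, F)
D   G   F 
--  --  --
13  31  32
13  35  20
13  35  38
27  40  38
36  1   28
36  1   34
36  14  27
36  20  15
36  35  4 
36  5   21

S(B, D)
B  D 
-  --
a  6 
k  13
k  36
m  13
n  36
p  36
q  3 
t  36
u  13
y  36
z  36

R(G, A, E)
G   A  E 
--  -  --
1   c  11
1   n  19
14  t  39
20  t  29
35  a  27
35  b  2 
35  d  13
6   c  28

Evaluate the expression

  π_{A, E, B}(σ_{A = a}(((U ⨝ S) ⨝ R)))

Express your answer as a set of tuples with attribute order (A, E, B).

{(a, 27, k), (a, 27, m), (a, 27, n), (a, 27, p), (a, 27, t), (a, 27, u), (a, 27, y), (a, 27, z)}

U ⋈ S (natural join on D): {(13, 31, 32, k), (13, 31, 32, m), (13, 31, 32, u), (13, 35, 20, k), (13, 35, 20, m), (13, 35, 20, u), (13, 35, 38, k), (13, 35, 38, m), (13, 35, 38, u), (36, 1, 28, k), (36, 1, 28, n), (36, 1, 28, p), (36, 1, 28, t), (36, 1, 28, y), (36, 1, 28, z), (36, 1, 34, k), (36, 1, 34, n), (36, 1, 34, p), (36, 1, 34, t), (36, 1, 34, y), (36, 1, 34, z), (36, 14, 27, k), (36, 14, 27, n), (36, 14, 27, p), (36, 14, 27, t), (36, 14, 27, y), (36, 14, 27, z), (36, 20, 15, k), (36, 20, 15, n), (36, 20, 15, p), (36, 20, 15, t), (36, 20, 15, y), (36, 20, 15, z), (36, 35, 4, k), (36, 35, 4, n), (36, 35, 4, p), (36, 35, 4, t), (36, 35, 4, y), (36, 35, 4, z), (36, 5, 21, k), (36, 5, 21, n), (36, 5, 21, p), (36, 5, 21, t), (36, 5, 21, y), (36, 5, 21, z)}
(U ⨝ S) ⋈ R (natural join on G): {(13, 35, 20, k, a, 27), (13, 35, 20, k, b, 2), (13, 35, 20, k, d, 13), (13, 35, 20, m, a, 27), (13, 35, 20, m, b, 2), (13, 35, 20, m, d, 13), (13, 35, 20, u, a, 27), (13, 35, 20, u, b, 2), (13, 35, 20, u, d, 13), (13, 35, 38, k, a, 27), (13, 35, 38, k, b, 2), (13, 35, 38, k, d, 13), (13, 35, 38, m, a, 27), (13, 35, 38, m, b, 2), (13, 35, 38, m, d, 13), (13, 35, 38, u, a, 27), (13, 35, 38, u, b, 2), (13, 35, 38, u, d, 13), (36, 1, 28, k, c, 11), (36, 1, 28, k, n, 19), (36, 1, 28, n, c, 11), (36, 1, 28, n, n, 19), (36, 1, 28, p, c, 11), (36, 1, 28, p, n, 19), (36, 1, 28, t, c, 11), (36, 1, 28, t, n, 19), (36, 1, 28, y, c, 11), (36, 1, 28, y, n, 19), (36, 1, 28, z, c, 11), (36, 1, 28, z, n, 19), (36, 1, 34, k, c, 11), (36, 1, 34, k, n, 19), (36, 1, 34, n, c, 11), (36, 1, 34, n, n, 19), (36, 1, 34, p, c, 11), (36, 1, 34, p, n, 19), (36, 1, 34, t, c, 11), (36, 1, 34, t, n, 19), (36, 1, 34, y, c, 11), (36, 1, 34, y, n, 19), (36, 1, 34, z, c, 11), (36, 1, 34, z, n, 19), (36, 14, 27, k, t, 39), (36, 14, 27, n, t, 39), (36, 14, 27, p, t, 39), (36, 14, 27, t, t, 39), (36, 14, 27, y, t, 39), (36, 14, 27, z, t, 39), (36, 20, 15, k, t, 29), (36, 20, 15, n, t, 29), (36, 20, 15, p, t, 29), (36, 20, 15, t, t, 29), (36, 20, 15, y, t, 29), (36, 20, 15, z, t, 29), (36, 35, 4, k, a, 27), (36, 35, 4, k, b, 2), (36, 35, 4, k, d, 13), (36, 35, 4, n, a, 27), (36, 35, 4, n, b, 2), (36, 35, 4, n, d, 13), (36, 35, 4, p, a, 27), (36, 35, 4, p, b, 2), (36, 35, 4, p, d, 13), (36, 35, 4, t, a, 27), (36, 35, 4, t, b, 2), (36, 35, 4, t, d, 13), (36, 35, 4, y, a, 27), (36, 35, 4, y, b, 2), (36, 35, 4, y, d, 13), (36, 35, 4, z, a, 27), (36, 35, 4, z, b, 2), (36, 35, 4, z, d, 13)}
σ[A = a]: keep tuples satisfying A = a → {(13, 35, 20, k, a, 27), (13, 35, 20, m, a, 27), (13, 35, 20, u, a, 27), (13, 35, 38, k, a, 27), (13, 35, 38, m, a, 27), (13, 35, 38, u, a, 27), (36, 35, 4, k, a, 27), (36, 35, 4, n, a, 27), (36, 35, 4, p, a, 27), (36, 35, 4, t, a, 27), (36, 35, 4, y, a, 27), (36, 35, 4, z, a, 27)}
π_{A, E, B} gives {(a, 27, k), (a, 27, m), (a, 27, n), (a, 27, p), (a, 27, t), (a, 27, u), (a, 27, y), (a, 27, z)} (4 duplicate(s) eliminated).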